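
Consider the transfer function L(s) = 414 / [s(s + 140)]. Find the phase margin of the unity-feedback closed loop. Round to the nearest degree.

Gain crossover: |L(jω)| = 1 at ω ≈ 2.96 rad/sec.
∠L(j2.96) = −90° − arctan(2.96/140) ≈ -91.21°
PM = 180° + (-91.21°) = 88.79°

89°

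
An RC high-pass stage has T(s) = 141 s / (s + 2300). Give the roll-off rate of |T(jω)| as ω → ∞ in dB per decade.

With 1 zero and 1 pole, the high-frequency asymptotic slope is 20 × (1 − 1) = 0 dB/decade.

0 dB/decade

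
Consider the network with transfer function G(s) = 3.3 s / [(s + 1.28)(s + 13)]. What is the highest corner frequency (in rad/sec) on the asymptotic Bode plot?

13 rad/sec

Break frequencies occur at each pole and zero magnitude: 1.28 rad/sec, 13 rad/sec.
The highest is 13 rad/sec.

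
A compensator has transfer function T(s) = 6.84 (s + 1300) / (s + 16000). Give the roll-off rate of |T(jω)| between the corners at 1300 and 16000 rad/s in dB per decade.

20 dB/decade

In this band the factors already past their corner are: zero at 1300; net slope = 20 dB/decade.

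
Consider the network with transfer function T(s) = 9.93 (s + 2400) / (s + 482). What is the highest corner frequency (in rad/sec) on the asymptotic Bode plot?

2400 rad/sec

Break frequencies occur at each pole and zero magnitude: 482 rad/sec, 2400 rad/sec.
The highest is 2400 rad/sec.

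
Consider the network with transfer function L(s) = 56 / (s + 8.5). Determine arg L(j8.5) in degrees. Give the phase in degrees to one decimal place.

-45.0 deg

∠(j8.5 + 8.5) = arctan(8.5/8.5) = 45.00°
∠L(j8.5) = −45.00° = -45.00°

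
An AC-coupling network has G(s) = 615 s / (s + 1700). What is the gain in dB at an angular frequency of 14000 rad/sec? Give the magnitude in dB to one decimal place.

55.7 dB

|j14000| = 1.4e+04
|j14000 + 1700| = √(14000² + 1700²) = 1.41e+04
|G(j14000)| = 615 × 1.4e+04 / 1.41e+04 = 610.52
20 log₁₀(610.52) = 55.71 dB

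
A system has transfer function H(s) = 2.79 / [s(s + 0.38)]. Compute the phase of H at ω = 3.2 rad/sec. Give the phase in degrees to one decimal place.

-173.2°

∠(j3.2 + 0.38) = arctan(3.2/0.38) = 83.23°
∠(j3.2) = 90.00°
∠H(j3.2) = − (83.23° + 90.00°) = -173.23°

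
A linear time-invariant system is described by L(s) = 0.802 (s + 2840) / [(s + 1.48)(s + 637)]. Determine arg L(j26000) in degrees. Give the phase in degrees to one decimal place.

-94.8°

∠(j26000 + 2840) = arctan(26000/2840) = 83.77°
∠(j26000 + 1.48) = arctan(26000/1.48) = 90.00°
∠(j26000 + 637) = arctan(26000/637) = 88.60°
∠L(j26000) = 83.77° − (90.00° + 88.60°) = -94.83°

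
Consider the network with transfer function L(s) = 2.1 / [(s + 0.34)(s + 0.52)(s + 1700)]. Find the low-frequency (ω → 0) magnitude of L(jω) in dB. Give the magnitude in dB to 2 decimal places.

L(0) = 2.1 / (0.34 × 0.52 × 1700) = 0.006987
20 log₁₀(0.006987) = -43.114 dB

-43.11 dB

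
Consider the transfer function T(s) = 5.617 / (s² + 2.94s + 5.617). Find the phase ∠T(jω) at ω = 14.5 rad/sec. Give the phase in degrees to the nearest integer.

∠[(j14.5)² + 2.94(j14.5) + 5.617] = ∠[-204.63 + j42.63] = 168.23°
∠T(j14.5) = −168.23° = -168.23°

-168°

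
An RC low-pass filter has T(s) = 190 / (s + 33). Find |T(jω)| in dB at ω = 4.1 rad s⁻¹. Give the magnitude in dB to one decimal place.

15.1 dB

|j4.1 + 33| = √(4.1² + 33²) = 33.25
|T(j4.1)| = 190 / 33.25 = 5.7136
20 log₁₀(5.7136) = 15.14 dB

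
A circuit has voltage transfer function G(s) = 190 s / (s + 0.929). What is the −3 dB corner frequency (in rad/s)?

0.929 rad/s

For a single-pole high-pass, the −3 dB point is at the pole: ω = 0.929 rad/s.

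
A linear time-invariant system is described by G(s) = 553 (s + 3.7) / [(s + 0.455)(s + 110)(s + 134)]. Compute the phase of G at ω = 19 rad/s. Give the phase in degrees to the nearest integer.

-28°

∠(j19 + 3.7) = arctan(19/3.7) = 78.98°
∠(j19 + 0.455) = arctan(19/0.455) = 88.63°
∠(j19 + 110) = arctan(19/110) = 9.80°
∠(j19 + 134) = arctan(19/134) = 8.07°
∠G(j19) = 78.98° − (88.63° + 9.80° + 8.07°) = -27.52°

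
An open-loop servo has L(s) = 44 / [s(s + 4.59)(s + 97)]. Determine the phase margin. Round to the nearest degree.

Gain crossover: |L(jω)| = 1 at ω ≈ 0.0988 rad s⁻¹.
∠L(j0.0988) = −90° − arctan(0.0988/4.59) − arctan(0.0988/97) ≈ -91.29°
PM = 180° + (-91.29°) = 88.71°

89°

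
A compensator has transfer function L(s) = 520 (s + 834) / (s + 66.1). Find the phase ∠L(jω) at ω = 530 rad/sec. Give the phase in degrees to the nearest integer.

-50 deg

∠(j530 + 834) = arctan(530/834) = 32.44°
∠(j530 + 66.1) = arctan(530/66.1) = 82.89°
∠L(j530) = 32.44° − 82.89° = -50.46°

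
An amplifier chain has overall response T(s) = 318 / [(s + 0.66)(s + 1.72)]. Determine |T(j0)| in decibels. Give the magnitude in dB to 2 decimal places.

T(0) = 318 / (0.66 × 1.72) = 280.13
20 log₁₀(280.13) = 48.947 dB

48.95 dB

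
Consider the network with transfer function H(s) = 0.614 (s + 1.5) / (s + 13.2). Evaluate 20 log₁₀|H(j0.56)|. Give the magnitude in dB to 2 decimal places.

-22.57 dB

|j0.56 + 1.5| = √(0.56² + 1.5²) = 1.601
|j0.56 + 13.2| = √(0.56² + 13.2²) = 13.21
|H(j0.56)| = 0.614 × 1.601 / 13.21 = 0.07441
20 log₁₀(0.07441) = -22.567 dB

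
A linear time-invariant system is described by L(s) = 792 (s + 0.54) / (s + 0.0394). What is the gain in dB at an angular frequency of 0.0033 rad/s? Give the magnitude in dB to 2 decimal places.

|j0.0033 + 0.54| = √(0.0033² + 0.54²) = 0.54
|j0.0033 + 0.0394| = √(0.0033² + 0.0394²) = 0.03954
|L(j0.0033)| = 792 × 0.54 / 0.03954 = 10817
20 log₁₀(10817) = 80.682 dB

80.68 dB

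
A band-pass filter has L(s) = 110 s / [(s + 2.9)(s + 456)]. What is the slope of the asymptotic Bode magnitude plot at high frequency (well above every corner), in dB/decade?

With 1 zero and 2 poles, the high-frequency asymptotic slope is 20 × (1 − 2) = -20 dB/decade.

-20 dB/decade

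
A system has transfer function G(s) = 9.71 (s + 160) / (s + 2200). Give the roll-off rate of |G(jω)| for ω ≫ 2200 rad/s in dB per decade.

With 1 zero and 1 pole, the high-frequency asymptotic slope is 20 × (1 − 1) = 0 dB/decade.

0 dB/decade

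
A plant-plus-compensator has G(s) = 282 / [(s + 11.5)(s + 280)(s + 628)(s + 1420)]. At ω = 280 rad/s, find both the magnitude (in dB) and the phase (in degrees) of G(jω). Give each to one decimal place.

|G| = -171.9 dB, ∠G = -167.8°

|j280 + 11.5| = √(280² + 11.5²) = 280.2
|j280 + 280| = √(280² + 280²) = 396
|j280 + 628| = √(280² + 628²) = 687.6
|j280 + 1420| = √(280² + 1420²) = 1447
|G(j280)| = 282 / (280.2 × 396 × 687.6 × 1447) = 2.5536e-09
20 log₁₀(2.5536e-09) = -171.86 dB
∠(j280 + 11.5) = arctan(280/11.5) = 87.65°
∠(j280 + 280) = arctan(280/280) = 45.00°
∠(j280 + 628) = arctan(280/628) = 24.03°
∠(j280 + 1420) = arctan(280/1420) = 11.15°
∠G(j280) = − (87.65° + 45.00° + 24.03° + 11.15°) = -167.83°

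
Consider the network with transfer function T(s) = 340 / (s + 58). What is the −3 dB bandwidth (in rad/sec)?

58 rad/sec

For a single-pole low-pass, the −3 dB point is at the pole: ω = 58 rad/sec.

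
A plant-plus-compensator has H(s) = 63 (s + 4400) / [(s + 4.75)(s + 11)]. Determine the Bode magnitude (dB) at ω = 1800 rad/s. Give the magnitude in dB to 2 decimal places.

|j1800 + 4400| = √(1800² + 4400²) = 4754
|j1800 + 4.75| = √(1800² + 4.75²) = 1800
|j1800 + 11| = √(1800² + 11²) = 1800
|H(j1800)| = 63 × 4754 / (1800 × 1800) = 0.092436
20 log₁₀(0.092436) = -20.683 dB

-20.68 dB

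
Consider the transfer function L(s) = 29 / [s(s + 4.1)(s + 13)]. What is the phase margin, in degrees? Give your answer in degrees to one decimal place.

Gain crossover: |L(jω)| = 1 at ω ≈ 0.539 rad/s.
∠L(j0.539) = −90° − arctan(0.539/4.1) − arctan(0.539/13) ≈ -99.86°
PM = 180° + (-99.86°) = 80.14°

80.1°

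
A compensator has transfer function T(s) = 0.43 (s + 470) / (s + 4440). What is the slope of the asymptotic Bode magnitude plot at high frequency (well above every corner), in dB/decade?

0 dB/decade

With 1 zero and 1 pole, the high-frequency asymptotic slope is 20 × (1 − 1) = 0 dB/decade.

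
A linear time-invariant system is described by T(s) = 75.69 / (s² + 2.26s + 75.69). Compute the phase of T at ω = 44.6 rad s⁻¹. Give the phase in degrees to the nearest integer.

-177°

∠[(j44.6)² + 2.26(j44.6) + 75.69] = ∠[-1913.5 + j100.8] = 176.98°
∠T(j44.6) = −176.98° = -176.98°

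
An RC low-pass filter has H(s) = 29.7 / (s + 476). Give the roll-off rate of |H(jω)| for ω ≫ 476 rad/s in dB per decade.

-20 dB/decade

With 0 zeros and 1 pole, the high-frequency asymptotic slope is 20 × (0 − 1) = -20 dB/decade.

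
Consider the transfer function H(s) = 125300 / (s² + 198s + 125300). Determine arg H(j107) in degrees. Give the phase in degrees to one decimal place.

∠[(j107)² + 198(j107) + 125300] = ∠[1.1385e+05 + j21186] = 10.54°
∠H(j107) = −10.54° = -10.54°

-10.5°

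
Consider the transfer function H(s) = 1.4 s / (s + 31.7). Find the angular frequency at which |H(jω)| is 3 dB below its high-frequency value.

For a single-pole high-pass, the −3 dB point is at the pole: ω = 31.7 rad/s.

31.7 rad/s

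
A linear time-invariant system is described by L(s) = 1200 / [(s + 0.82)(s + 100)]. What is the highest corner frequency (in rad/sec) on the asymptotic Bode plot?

Break frequencies occur at each pole and zero magnitude: 0.82 rad/sec, 100 rad/sec.
The highest is 100 rad/sec.

100 rad/sec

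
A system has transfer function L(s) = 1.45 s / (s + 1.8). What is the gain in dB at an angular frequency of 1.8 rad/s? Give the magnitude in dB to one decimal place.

0.2 dB

|j1.8| = 1.8
|j1.8 + 1.8| = √(1.8² + 1.8²) = 2.546
|L(j1.8)| = 1.45 × 1.8 / 2.546 = 1.0253
20 log₁₀(1.0253) = 0.22 dB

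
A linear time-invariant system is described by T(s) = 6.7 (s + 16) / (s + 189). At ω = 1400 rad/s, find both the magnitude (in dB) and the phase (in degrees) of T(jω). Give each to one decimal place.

|T| = 16.4 dB, ∠T = 7.0°

|j1400 + 16| = √(1400² + 16²) = 1400
|j1400 + 189| = √(1400² + 189²) = 1413
|T(j1400)| = 6.7 × 1400 / 1413 = 6.6402
20 log₁₀(6.6402) = 16.44 dB
∠(j1400 + 16) = arctan(1400/16) = 89.35°
∠(j1400 + 189) = arctan(1400/189) = 82.31°
∠T(j1400) = 89.35° − 82.31° = 7.03°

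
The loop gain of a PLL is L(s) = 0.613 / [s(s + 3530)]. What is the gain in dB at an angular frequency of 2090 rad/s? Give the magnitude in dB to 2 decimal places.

-142.91 dB

|j2090 + 3530| = √(2090² + 3530²) = 4102
|j2090| = 2090
|L(j2090)| = 0.613 / (4102 × 2090) = 7.1497e-08
20 log₁₀(7.1497e-08) = -142.914 dB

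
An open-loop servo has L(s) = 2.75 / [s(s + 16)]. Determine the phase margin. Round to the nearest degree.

Gain crossover: |L(jω)| = 1 at ω ≈ 0.172 rad/sec.
∠L(j0.172) = −90° − arctan(0.172/16) ≈ -90.62°
PM = 180° + (-90.62°) = 89.38°

89°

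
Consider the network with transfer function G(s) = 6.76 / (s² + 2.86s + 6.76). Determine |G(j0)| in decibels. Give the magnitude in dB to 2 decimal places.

0.00 dB

G(0) = 6.76 / 6.76 = 1
20 log₁₀(1) = 0.000 dB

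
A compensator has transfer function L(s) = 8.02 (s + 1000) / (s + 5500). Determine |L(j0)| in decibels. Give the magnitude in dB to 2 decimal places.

3.28 dB

L(0) = 8.02 × 1000 / 5500 = 1.4582
20 log₁₀(1.4582) = 3.276 dB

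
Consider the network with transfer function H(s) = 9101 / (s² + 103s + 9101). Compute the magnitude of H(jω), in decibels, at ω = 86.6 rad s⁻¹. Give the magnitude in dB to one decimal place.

0.0 dB

|(j86.6)² + 103(j86.6) + 9101| = |1601.4 + j8919.8| = 9062
|H(j86.6)| = 9101 / 9062 = 1.0043
20 log₁₀(1.0043) = 0.04 dB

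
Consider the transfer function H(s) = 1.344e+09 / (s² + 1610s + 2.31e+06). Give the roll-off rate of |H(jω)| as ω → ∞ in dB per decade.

-40 dB/decade

With 0 zeros and 2 poles, the high-frequency asymptotic slope is 20 × (0 − 2) = -40 dB/decade.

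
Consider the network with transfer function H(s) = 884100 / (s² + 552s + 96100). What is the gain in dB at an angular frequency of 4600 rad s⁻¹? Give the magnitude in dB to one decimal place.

-27.6 dB

|(j4600)² + 552(j4600) + 96100| = |-2.1064e+07 + j2.5392e+06| = 2.122e+07
|H(j4600)| = 884100 / 2.122e+07 = 0.041671
20 log₁₀(0.041671) = -27.60 dB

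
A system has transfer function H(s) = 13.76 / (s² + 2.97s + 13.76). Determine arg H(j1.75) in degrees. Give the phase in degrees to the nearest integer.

∠[(j1.75)² + 2.97(j1.75) + 13.76] = ∠[10.697 + j5.1975] = 25.91°
∠H(j1.75) = −25.91° = -25.91°

-26 deg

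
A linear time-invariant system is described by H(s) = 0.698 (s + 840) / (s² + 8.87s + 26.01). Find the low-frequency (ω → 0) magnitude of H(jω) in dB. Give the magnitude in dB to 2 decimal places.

27.06 dB

H(0) = 0.698 × 840 / 26.01 = 22.542
20 log₁₀(22.542) = 27.060 dB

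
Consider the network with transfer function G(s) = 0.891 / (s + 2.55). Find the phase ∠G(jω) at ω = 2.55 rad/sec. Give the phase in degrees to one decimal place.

∠(j2.55 + 2.55) = arctan(2.55/2.55) = 45.00°
∠G(j2.55) = −45.00° = -45.00°

-45.0°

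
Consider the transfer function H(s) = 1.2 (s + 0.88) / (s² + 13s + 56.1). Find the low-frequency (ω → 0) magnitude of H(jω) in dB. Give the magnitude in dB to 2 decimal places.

-34.51 dB

H(0) = 1.2 × 0.88 / 56.1 = 0.018824
20 log₁₀(0.018824) = -34.506 dB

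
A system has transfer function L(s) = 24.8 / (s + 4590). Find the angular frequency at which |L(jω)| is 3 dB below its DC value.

4590 rad/s

For a single-pole low-pass, the −3 dB point is at the pole: ω = 4590 rad/s.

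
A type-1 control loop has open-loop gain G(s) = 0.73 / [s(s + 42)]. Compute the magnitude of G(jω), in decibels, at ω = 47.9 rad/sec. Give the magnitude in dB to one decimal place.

|j47.9 + 42| = √(47.9² + 42²) = 63.71
|j47.9| = 47.9
|G(j47.9)| = 0.73 / (63.71 × 47.9) = 0.00023923
20 log₁₀(0.00023923) = -72.42 dB

-72.4 dB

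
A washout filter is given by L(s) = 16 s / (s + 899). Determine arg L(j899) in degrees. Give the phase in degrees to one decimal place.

∠(j899) = 90.00°
∠(j899 + 899) = arctan(899/899) = 45.00°
∠L(j899) = 90.00° − 45.00° = 45.00°

45.0°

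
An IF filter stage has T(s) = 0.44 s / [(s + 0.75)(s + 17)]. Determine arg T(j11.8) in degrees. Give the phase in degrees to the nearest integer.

∠(j11.8) = 90.00°
∠(j11.8 + 0.75) = arctan(11.8/0.75) = 86.36°
∠(j11.8 + 17) = arctan(11.8/17) = 34.77°
∠T(j11.8) = 90.00° − (86.36° + 34.77°) = -31.13°

-31°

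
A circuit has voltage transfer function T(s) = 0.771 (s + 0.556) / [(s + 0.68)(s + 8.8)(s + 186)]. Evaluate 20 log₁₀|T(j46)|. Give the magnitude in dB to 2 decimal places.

|j46 + 0.556| = √(46² + 0.556²) = 46
|j46 + 0.68| = √(46² + 0.68²) = 46.01
|j46 + 8.8| = √(46² + 8.8²) = 46.83
|j46 + 186| = √(46² + 186²) = 191.6
|T(j46)| = 0.771 × 46 / (46.01 × 46.83 × 191.6) = 8.5916e-05
20 log₁₀(8.5916e-05) = -81.319 dB

-81.32 dB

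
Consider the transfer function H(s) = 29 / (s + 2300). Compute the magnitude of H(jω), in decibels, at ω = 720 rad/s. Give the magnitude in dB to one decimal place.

-38.4 dB

|j720 + 2300| = √(720² + 2300²) = 2410
|H(j720)| = 29 / 2410 = 0.012033
20 log₁₀(0.012033) = -38.39 dB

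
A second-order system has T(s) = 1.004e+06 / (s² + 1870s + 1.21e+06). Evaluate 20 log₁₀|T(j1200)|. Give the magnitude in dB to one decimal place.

|(j1200)² + 1870(j1200) + 1.21e+06| = |-2.3e+05 + j2.244e+06| = 2.256e+06
|T(j1200)| = 1.004e+06 / 2.256e+06 = 0.44508
20 log₁₀(0.44508) = -7.03 dB

-7.0 dB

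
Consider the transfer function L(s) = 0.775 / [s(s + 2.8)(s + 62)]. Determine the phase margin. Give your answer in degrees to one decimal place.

Gain crossover: |L(jω)| = 1 at ω ≈ 0.00446 rad s⁻¹.
∠L(j0.00446) = −90° − arctan(0.00446/2.8) − arctan(0.00446/62) ≈ -90.10°
PM = 180° + (-90.10°) = 89.90°

89.9°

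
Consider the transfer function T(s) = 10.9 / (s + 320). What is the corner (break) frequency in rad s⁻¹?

320 rad s⁻¹

The single real pole at s = −320 gives a corner at ω = 320 rad s⁻¹.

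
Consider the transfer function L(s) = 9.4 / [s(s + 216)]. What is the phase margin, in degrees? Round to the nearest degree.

Gain crossover: |L(jω)| = 1 at ω ≈ 0.0435 rad/s.
∠L(j0.0435) = −90° − arctan(0.0435/216) ≈ -90.01°
PM = 180° + (-90.01°) = 89.99°

90°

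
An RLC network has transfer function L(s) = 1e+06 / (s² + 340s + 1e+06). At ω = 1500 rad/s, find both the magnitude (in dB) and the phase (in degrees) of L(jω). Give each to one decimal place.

|L| = -2.6 dB, ∠L = -157.8°

|(j1500)² + 340(j1500) + 1e+06| = |-1.25e+06 + j5.1e+05| = 1.35e+06
|L(j1500)| = 1e+06 / 1.35e+06 = 0.74072
20 log₁₀(0.74072) = -2.61 dB
∠[(j1500)² + 340(j1500) + 1e+06] = ∠[-1.25e+06 + j5.1e+05] = 157.80°
∠L(j1500) = −157.80° = -157.80°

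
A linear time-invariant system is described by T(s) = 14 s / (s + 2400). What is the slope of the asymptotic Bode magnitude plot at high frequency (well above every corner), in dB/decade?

With 1 zero and 1 pole, the high-frequency asymptotic slope is 20 × (1 − 1) = 0 dB/decade.

0 dB/decade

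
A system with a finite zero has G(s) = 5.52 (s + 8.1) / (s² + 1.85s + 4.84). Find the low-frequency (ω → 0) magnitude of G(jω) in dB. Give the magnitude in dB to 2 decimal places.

G(0) = 5.52 × 8.1 / 4.84 = 9.238
20 log₁₀(9.238) = 19.312 dB

19.31 dB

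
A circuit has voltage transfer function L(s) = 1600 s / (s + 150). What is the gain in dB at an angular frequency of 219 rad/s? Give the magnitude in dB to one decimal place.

|j219| = 219
|j219 + 150| = √(219² + 150²) = 265.4
|L(j219)| = 1600 × 219 / 265.4 = 1320
20 log₁₀(1320) = 62.41 dB

62.4 dB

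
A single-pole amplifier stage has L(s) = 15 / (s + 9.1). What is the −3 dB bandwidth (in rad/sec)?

For a single-pole low-pass, the −3 dB point is at the pole: ω = 9.1 rad/sec.

9.1 rad/sec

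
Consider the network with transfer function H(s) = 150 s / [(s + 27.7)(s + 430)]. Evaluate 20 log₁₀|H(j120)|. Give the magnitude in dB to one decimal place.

|j120| = 120
|j120 + 27.7| = √(120² + 27.7²) = 123.2
|j120 + 430| = √(120² + 430²) = 446.4
|H(j120)| = 150 × 120 / (123.2 × 446.4) = 0.32739
20 log₁₀(0.32739) = -9.70 dB

-9.7 dB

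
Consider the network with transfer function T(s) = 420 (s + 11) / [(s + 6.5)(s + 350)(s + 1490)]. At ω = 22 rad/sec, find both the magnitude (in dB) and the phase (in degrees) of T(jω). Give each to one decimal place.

|j22 + 11| = √(22² + 11²) = 24.6
|j22 + 6.5| = √(22² + 6.5²) = 22.94
|j22 + 350| = √(22² + 350²) = 350.7
|j22 + 1490| = √(22² + 1490²) = 1490
|T(j22)| = 420 × 24.6 / (22.94 × 350.7 × 1490) = 0.00086173
20 log₁₀(0.00086173) = -61.29 dB
∠(j22 + 11) = arctan(22/11) = 63.43°
∠(j22 + 6.5) = arctan(22/6.5) = 73.54°
∠(j22 + 350) = arctan(22/350) = 3.60°
∠(j22 + 1490) = arctan(22/1490) = 0.85°
∠T(j22) = 63.43° − (73.54° + 3.60° + 0.85°) = -14.55°

|T| = -61.3 dB, ∠T = -14.5°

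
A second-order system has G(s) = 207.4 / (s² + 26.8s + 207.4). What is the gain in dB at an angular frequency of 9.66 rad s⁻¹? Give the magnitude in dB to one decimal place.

|(j9.66)² + 26.8(j9.66) + 207.4| = |114.08 + j258.89| = 282.9
|G(j9.66)| = 207.4 / 282.9 = 0.73309
20 log₁₀(0.73309) = -2.70 dB

-2.7 dB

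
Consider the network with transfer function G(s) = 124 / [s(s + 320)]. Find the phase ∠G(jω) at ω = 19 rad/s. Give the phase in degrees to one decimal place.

-93.4 deg

∠(j19 + 320) = arctan(19/320) = 3.40°
∠(j19) = 90.00°
∠G(j19) = − (3.40° + 90.00°) = -93.40°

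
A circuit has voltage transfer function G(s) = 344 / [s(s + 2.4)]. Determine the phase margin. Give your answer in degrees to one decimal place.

Gain crossover: |G(jω)| = 1 at ω ≈ 18.5 rad s⁻¹.
∠G(j18.5) = −90° − arctan(18.5/2.4) ≈ -172.60°
PM = 180° + (-172.60°) = 7.40°

7.4°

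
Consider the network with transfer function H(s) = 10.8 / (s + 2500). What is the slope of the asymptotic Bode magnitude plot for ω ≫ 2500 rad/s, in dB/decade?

With 0 zeros and 1 pole, the high-frequency asymptotic slope is 20 × (0 − 1) = -20 dB/decade.

-20 dB/decade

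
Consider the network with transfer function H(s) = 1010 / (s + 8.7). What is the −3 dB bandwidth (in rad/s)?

For a single-pole low-pass, the −3 dB point is at the pole: ω = 8.7 rad/s.

8.7 rad/s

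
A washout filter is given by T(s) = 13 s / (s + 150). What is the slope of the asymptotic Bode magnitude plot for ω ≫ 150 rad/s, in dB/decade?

0 dB/decade

With 1 zero and 1 pole, the high-frequency asymptotic slope is 20 × (1 − 1) = 0 dB/decade.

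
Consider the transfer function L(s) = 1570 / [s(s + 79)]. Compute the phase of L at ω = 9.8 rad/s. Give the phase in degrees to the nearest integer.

-97°

∠(j9.8 + 79) = arctan(9.8/79) = 7.07°
∠(j9.8) = 90.00°
∠L(j9.8) = − (7.07° + 90.00°) = -97.07°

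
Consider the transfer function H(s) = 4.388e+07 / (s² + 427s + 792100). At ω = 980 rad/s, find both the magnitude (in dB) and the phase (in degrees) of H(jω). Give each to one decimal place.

|(j980)² + 427(j980) + 792100| = |-1.683e+05 + j4.1846e+05| = 4.51e+05
|H(j980)| = 4.388e+07 / 4.51e+05 = 97.287
20 log₁₀(97.287) = 39.76 dB
∠[(j980)² + 427(j980) + 792100] = ∠[-1.683e+05 + j4.1846e+05] = 111.91°
∠H(j980) = −111.91° = -111.91°

|H| = 39.8 dB, ∠H = -111.9°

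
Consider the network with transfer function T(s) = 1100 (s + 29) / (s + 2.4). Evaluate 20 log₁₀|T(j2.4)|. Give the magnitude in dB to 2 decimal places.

79.49 dB

|j2.4 + 29| = √(2.4² + 29²) = 29.1
|j2.4 + 2.4| = √(2.4² + 2.4²) = 3.394
|T(j2.4)| = 1100 × 29.1 / 3.394 = 9430.8
20 log₁₀(9430.8) = 79.491 dB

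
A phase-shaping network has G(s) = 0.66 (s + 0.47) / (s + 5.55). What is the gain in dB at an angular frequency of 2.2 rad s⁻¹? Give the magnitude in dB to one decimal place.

|j2.2 + 0.47| = √(2.2² + 0.47²) = 2.25
|j2.2 + 5.55| = √(2.2² + 5.55²) = 5.97
|G(j2.2)| = 0.66 × 2.25 / 5.97 = 0.2487
20 log₁₀(0.2487) = -12.09 dB

-12.1 dB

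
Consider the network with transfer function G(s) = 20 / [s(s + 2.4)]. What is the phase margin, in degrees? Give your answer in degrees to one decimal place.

30.0°

Gain crossover: |G(jω)| = 1 at ω ≈ 4.16 rad/s.
∠G(j4.16) = −90° − arctan(4.16/2.4) ≈ -150.03°
PM = 180° + (-150.03°) = 29.97°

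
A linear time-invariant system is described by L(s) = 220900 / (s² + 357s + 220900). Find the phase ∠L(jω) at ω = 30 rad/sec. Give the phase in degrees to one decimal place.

-2.8°

∠[(j30)² + 357(j30) + 220900] = ∠[2.2e+05 + j10710] = 2.79°
∠L(j30) = −2.79° = -2.79°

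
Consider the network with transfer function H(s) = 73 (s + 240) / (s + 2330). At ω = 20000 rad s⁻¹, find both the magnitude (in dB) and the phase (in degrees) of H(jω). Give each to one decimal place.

|j20000 + 240| = √(20000² + 240²) = 2e+04
|j20000 + 2330| = √(20000² + 2330²) = 2.014e+04
|H(j20000)| = 73 × 2e+04 / 2.014e+04 = 72.515
20 log₁₀(72.515) = 37.21 dB
∠(j20000 + 240) = arctan(20000/240) = 89.31°
∠(j20000 + 2330) = arctan(20000/2330) = 83.35°
∠H(j20000) = 89.31° − 83.35° = 5.96°

|H| = 37.2 dB, ∠H = 6.0°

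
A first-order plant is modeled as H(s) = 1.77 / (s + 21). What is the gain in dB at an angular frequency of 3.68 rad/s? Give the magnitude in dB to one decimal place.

|j3.68 + 21| = √(3.68² + 21²) = 21.32
|H(j3.68)| = 1.77 / 21.32 = 0.083021
20 log₁₀(0.083021) = -21.62 dB

-21.6 dB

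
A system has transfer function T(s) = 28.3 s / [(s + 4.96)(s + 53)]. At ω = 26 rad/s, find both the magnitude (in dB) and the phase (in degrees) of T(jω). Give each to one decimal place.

|j26| = 26
|j26 + 4.96| = √(26² + 4.96²) = 26.47
|j26 + 53| = √(26² + 53²) = 59.03
|T(j26)| = 28.3 × 26 / (26.47 × 59.03) = 0.47089
20 log₁₀(0.47089) = -6.54 dB
∠(j26) = 90.00°
∠(j26 + 4.96) = arctan(26/4.96) = 79.20°
∠(j26 + 53) = arctan(26/53) = 26.13°
∠T(j26) = 90.00° − (79.20° + 26.13°) = -15.33°

|T| = -6.5 dB, ∠T = -15.3°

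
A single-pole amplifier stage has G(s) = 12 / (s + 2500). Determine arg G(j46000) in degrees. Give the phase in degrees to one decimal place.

∠(j46000 + 2500) = arctan(46000/2500) = 86.89°
∠G(j46000) = −86.89° = -86.89°

-86.9°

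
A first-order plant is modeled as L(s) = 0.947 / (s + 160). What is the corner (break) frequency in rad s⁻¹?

160 rad s⁻¹

The single real pole at s = −160 gives a corner at ω = 160 rad s⁻¹.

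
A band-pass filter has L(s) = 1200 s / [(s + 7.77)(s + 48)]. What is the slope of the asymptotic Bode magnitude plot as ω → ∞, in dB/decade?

-20 dB/decade

With 1 zero and 2 poles, the high-frequency asymptotic slope is 20 × (1 − 2) = -20 dB/decade.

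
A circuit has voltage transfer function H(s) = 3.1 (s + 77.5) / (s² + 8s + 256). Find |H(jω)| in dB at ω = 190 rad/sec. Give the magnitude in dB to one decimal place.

-35.0 dB

|j190 + 77.5| = √(190² + 77.5²) = 205.2
|(j190)² + 8(j190) + 256| = |-35844 + j1520| = 3.588e+04
|H(j190)| = 3.1 × 205.2 / 3.588e+04 = 0.017731
20 log₁₀(0.017731) = -35.03 dB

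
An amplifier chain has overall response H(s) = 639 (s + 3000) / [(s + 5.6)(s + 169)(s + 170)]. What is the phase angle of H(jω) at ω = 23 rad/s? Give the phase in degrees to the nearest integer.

∠(j23 + 3000) = arctan(23/3000) = 0.44°
∠(j23 + 5.6) = arctan(23/5.6) = 76.32°
∠(j23 + 169) = arctan(23/169) = 7.75°
∠(j23 + 170) = arctan(23/170) = 7.70°
∠H(j23) = 0.44° − (76.32° + 7.75° + 7.70°) = -91.33°

-91 deg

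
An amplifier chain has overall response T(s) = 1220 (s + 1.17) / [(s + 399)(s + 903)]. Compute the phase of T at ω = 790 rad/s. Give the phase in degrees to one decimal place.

∠(j790 + 1.17) = arctan(790/1.17) = 89.92°
∠(j790 + 399) = arctan(790/399) = 63.20°
∠(j790 + 903) = arctan(790/903) = 41.18°
∠T(j790) = 89.92° − (63.20° + 41.18°) = -14.47°

-14.5°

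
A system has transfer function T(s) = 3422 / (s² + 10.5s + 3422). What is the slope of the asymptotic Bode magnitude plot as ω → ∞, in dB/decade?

-40 dB/decade

With 0 zeros and 2 poles, the high-frequency asymptotic slope is 20 × (0 − 2) = -40 dB/decade.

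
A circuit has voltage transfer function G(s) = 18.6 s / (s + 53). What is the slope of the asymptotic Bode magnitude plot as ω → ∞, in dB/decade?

With 1 zero and 1 pole, the high-frequency asymptotic slope is 20 × (1 − 1) = 0 dB/decade.

0 dB/decade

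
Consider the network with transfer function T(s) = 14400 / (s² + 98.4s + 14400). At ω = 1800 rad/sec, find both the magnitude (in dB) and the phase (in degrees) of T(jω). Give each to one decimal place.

|(j1800)² + 98.4(j1800) + 14400| = |-3.2256e+06 + j1.7712e+05| = 3.23e+06
|T(j1800)| = 14400 / 3.23e+06 = 0.0044576
20 log₁₀(0.0044576) = -47.02 dB
∠[(j1800)² + 98.4(j1800) + 14400] = ∠[-3.2256e+06 + j1.7712e+05] = 176.86°
∠T(j1800) = −176.86° = -176.86°

|T| = -47.0 dB, ∠T = -176.9°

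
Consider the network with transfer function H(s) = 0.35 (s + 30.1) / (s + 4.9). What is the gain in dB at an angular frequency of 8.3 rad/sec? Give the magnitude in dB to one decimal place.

|j8.3 + 30.1| = √(8.3² + 30.1²) = 31.22
|j8.3 + 4.9| = √(8.3² + 4.9²) = 9.638
|H(j8.3)| = 0.35 × 31.22 / 9.638 = 1.1338
20 log₁₀(1.1338) = 1.09 dB

1.1 dB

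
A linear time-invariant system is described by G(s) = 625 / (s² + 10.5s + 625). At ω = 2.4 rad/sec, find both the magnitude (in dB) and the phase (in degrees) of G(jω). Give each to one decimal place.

|G| = 0.1 dB, ∠G = -2.3°

|(j2.4)² + 10.5(j2.4) + 625| = |619.24 + j25.2| = 619.8
|G(j2.4)| = 625 / 619.8 = 1.0085
20 log₁₀(1.0085) = 0.07 dB
∠[(j2.4)² + 10.5(j2.4) + 625] = ∠[619.24 + j25.2] = 2.33°
∠G(j2.4) = −2.33° = -2.33°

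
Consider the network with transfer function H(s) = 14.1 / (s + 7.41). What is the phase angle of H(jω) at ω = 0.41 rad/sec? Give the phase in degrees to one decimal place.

∠(j0.41 + 7.41) = arctan(0.41/7.41) = 3.17°
∠H(j0.41) = −3.17° = -3.17°

-3.2°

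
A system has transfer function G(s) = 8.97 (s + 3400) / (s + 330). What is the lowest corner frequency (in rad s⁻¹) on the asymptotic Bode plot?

330 rad s⁻¹

Break frequencies occur at each pole and zero magnitude: 330 rad s⁻¹, 3400 rad s⁻¹.
The lowest is 330 rad s⁻¹.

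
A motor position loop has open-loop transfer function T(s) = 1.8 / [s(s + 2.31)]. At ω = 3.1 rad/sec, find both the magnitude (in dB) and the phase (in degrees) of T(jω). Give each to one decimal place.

|T| = -16.5 dB, ∠T = -143.3°

|j3.1 + 2.31| = √(3.1² + 2.31²) = 3.866
|j3.1| = 3.1
|T(j3.1)| = 1.8 / (3.866 × 3.1) = 0.15019
20 log₁₀(0.15019) = -16.47 dB
∠(j3.1 + 2.31) = arctan(3.1/2.31) = 53.31°
∠(j3.1) = 90.00°
∠T(j3.1) = − (53.31° + 90.00°) = -143.31°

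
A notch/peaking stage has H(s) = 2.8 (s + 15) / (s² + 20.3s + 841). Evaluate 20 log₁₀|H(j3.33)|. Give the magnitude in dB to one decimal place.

-25.7 dB

|j3.33 + 15| = √(3.33² + 15²) = 15.37
|(j3.33)² + 20.3(j3.33) + 841| = |829.91 + j67.599| = 832.7
|H(j3.33)| = 2.8 × 15.37 / 832.7 = 0.051669
20 log₁₀(0.051669) = -25.74 dB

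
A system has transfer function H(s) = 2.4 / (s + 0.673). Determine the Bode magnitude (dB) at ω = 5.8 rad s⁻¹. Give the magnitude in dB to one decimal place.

|j5.8 + 0.673| = √(5.8² + 0.673²) = 5.839
|H(j5.8)| = 2.4 / 5.839 = 0.41104
20 log₁₀(0.41104) = -7.72 dB

-7.7 dB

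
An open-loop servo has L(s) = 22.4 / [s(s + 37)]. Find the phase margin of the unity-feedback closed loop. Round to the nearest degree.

89°

Gain crossover: |L(jω)| = 1 at ω ≈ 0.605 rad s⁻¹.
∠L(j0.605) = −90° − arctan(0.605/37) ≈ -90.94°
PM = 180° + (-90.94°) = 89.06°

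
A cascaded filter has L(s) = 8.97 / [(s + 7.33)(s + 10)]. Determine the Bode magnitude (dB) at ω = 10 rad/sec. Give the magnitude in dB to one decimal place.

|j10 + 7.33| = √(10² + 7.33²) = 12.4
|j10 + 10| = √(10² + 10²) = 14.14
|L(j10)| = 8.97 / (12.4 × 14.14) = 0.051156
20 log₁₀(0.051156) = -25.82 dB

-25.8 dB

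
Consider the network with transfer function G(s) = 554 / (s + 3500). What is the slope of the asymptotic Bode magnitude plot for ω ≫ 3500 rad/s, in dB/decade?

-20 dB/decade

With 0 zeros and 1 pole, the high-frequency asymptotic slope is 20 × (0 − 1) = -20 dB/decade.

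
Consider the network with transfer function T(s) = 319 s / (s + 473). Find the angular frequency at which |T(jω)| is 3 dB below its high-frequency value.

473 rad/s

For a single-pole high-pass, the −3 dB point is at the pole: ω = 473 rad/s.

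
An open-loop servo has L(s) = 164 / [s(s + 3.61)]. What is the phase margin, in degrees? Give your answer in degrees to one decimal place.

16.0 deg

Gain crossover: |L(jω)| = 1 at ω ≈ 12.6 rad s⁻¹.
∠L(j12.6) = −90° − arctan(12.6/3.61) ≈ -163.96°
PM = 180° + (-163.96°) = 16.04°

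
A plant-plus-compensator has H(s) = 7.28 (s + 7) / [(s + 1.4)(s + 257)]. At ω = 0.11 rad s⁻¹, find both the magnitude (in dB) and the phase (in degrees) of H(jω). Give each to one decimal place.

|H| = -17.0 dB, ∠H = -3.6°

|j0.11 + 7| = √(0.11² + 7²) = 7.001
|j0.11 + 1.4| = √(0.11² + 1.4²) = 1.404
|j0.11 + 257| = √(0.11² + 257²) = 257
|H(j0.11)| = 7.28 × 7.001 / (1.404 × 257) = 0.14122
20 log₁₀(0.14122) = -17.00 dB
∠(j0.11 + 7) = arctan(0.11/7) = 0.90°
∠(j0.11 + 1.4) = arctan(0.11/1.4) = 4.49°
∠(j0.11 + 257) = arctan(0.11/257) = 0.02°
∠H(j0.11) = 0.90° − (4.49° + 0.02°) = -3.62°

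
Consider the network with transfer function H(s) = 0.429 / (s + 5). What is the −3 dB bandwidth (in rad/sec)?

For a single-pole low-pass, the −3 dB point is at the pole: ω = 5 rad/sec.

5 rad/sec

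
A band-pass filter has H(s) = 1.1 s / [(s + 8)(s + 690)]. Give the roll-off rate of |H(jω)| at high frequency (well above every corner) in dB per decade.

-20 dB/decade

With 1 zero and 2 poles, the high-frequency asymptotic slope is 20 × (1 − 2) = -20 dB/decade.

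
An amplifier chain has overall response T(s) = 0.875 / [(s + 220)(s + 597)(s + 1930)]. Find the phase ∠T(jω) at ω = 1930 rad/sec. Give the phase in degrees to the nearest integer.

-201 deg

∠(j1930 + 220) = arctan(1930/220) = 83.50°
∠(j1930 + 597) = arctan(1930/597) = 72.81°
∠(j1930 + 1930) = arctan(1930/1930) = 45.00°
∠T(j1930) = − (83.50° + 72.81° + 45.00°) = -201.31°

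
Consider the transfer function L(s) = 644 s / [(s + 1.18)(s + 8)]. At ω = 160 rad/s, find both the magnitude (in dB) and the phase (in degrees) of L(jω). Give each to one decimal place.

|L| = 12.1 dB, ∠L = -86.7°

|j160| = 160
|j160 + 1.18| = √(160² + 1.18²) = 160
|j160 + 8| = √(160² + 8²) = 160.2
|L(j160)| = 644 × 160 / (160 × 160.2) = 4.0199
20 log₁₀(4.0199) = 12.08 dB
∠(j160) = 90.00°
∠(j160 + 1.18) = arctan(160/1.18) = 89.58°
∠(j160 + 8) = arctan(160/8) = 87.14°
∠L(j160) = 90.00° − (89.58° + 87.14°) = -86.72°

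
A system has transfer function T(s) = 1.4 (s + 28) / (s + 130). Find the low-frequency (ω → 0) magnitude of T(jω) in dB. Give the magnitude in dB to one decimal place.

-10.4 dB

T(0) = 1.4 × 28 / 130 = 0.30154
20 log₁₀(0.30154) = -10.41 dB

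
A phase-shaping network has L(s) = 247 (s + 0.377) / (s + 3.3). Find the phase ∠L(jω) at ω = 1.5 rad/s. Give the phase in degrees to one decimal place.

∠(j1.5 + 0.377) = arctan(1.5/0.377) = 75.89°
∠(j1.5 + 3.3) = arctan(1.5/3.3) = 24.44°
∠L(j1.5) = 75.89° − 24.44° = 51.45°

51.4°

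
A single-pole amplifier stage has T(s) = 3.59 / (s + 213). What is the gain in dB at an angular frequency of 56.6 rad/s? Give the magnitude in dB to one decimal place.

-35.8 dB

|j56.6 + 213| = √(56.6² + 213²) = 220.4
|T(j56.6)| = 3.59 / 220.4 = 0.016289
20 log₁₀(0.016289) = -35.76 dB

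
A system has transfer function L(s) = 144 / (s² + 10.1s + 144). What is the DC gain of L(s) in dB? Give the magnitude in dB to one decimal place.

L(0) = 144 / 144 = 1
20 log₁₀(1) = 0.00 dB

0.0 dB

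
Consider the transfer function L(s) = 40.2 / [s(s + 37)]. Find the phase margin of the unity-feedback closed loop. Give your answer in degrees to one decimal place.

Gain crossover: |L(jω)| = 1 at ω ≈ 1.09 rad/s.
∠L(j1.09) = −90° − arctan(1.09/37) ≈ -91.68°
PM = 180° + (-91.68°) = 88.32°

88.3 deg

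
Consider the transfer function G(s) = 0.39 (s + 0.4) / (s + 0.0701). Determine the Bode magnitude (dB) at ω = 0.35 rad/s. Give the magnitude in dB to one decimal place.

-4.7 dB

|j0.35 + 0.4| = √(0.35² + 0.4²) = 0.5315
|j0.35 + 0.0701| = √(0.35² + 0.0701²) = 0.357
|G(j0.35)| = 0.39 × 0.5315 / 0.357 = 0.58072
20 log₁₀(0.58072) = -4.72 dB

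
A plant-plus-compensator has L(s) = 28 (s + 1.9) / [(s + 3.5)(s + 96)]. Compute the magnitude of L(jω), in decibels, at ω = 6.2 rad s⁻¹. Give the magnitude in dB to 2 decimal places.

-11.53 dB

|j6.2 + 1.9| = √(6.2² + 1.9²) = 6.485
|j6.2 + 3.5| = √(6.2² + 3.5²) = 7.12
|j6.2 + 96| = √(6.2² + 96²) = 96.2
|L(j6.2)| = 28 × 6.485 / (7.12 × 96.2) = 0.2651
20 log₁₀(0.2651) = -11.532 dB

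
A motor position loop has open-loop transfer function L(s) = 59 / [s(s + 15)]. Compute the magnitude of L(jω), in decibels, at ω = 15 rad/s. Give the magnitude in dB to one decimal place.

-14.6 dB

|j15 + 15| = √(15² + 15²) = 21.21
|j15| = 15
|L(j15)| = 59 / (21.21 × 15) = 0.18542
20 log₁₀(0.18542) = -14.64 dB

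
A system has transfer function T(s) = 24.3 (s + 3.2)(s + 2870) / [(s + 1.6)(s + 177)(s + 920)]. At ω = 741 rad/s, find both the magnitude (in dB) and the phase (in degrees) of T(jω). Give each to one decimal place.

|j741 + 3.2| = √(741² + 3.2²) = 741
|j741 + 2870| = √(741² + 2870²) = 2964
|j741 + 1.6| = √(741² + 1.6²) = 741
|j741 + 177| = √(741² + 177²) = 761.8
|j741 + 920| = √(741² + 920²) = 1181
|T(j741)| = 24.3 × 741 × 2964 / (741 × 761.8 × 1181) = 0.080034
20 log₁₀(0.080034) = -21.93 dB
∠(j741 + 3.2) = arctan(741/3.2) = 89.75°
∠(j741 + 2870) = arctan(741/2870) = 14.48°
∠(j741 + 1.6) = arctan(741/1.6) = 89.88°
∠(j741 + 177) = arctan(741/177) = 76.57°
∠(j741 + 920) = arctan(741/920) = 38.85°
∠T(j741) = 89.75° + 14.48° − (89.88° + 76.57° + 38.85°) = -101.06°

|T| = -21.9 dB, ∠T = -101.1°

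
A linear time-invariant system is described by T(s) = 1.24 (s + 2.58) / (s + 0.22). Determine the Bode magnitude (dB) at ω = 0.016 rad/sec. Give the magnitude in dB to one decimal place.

23.2 dB

|j0.016 + 2.58| = √(0.016² + 2.58²) = 2.58
|j0.016 + 0.22| = √(0.016² + 0.22²) = 0.2206
|T(j0.016)| = 1.24 × 2.58 / 0.2206 = 14.504
20 log₁₀(14.504) = 23.23 dB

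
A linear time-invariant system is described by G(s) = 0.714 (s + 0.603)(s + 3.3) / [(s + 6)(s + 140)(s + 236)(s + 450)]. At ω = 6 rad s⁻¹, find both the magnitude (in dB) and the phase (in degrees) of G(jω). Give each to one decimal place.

|j6 + 0.603| = √(6² + 0.603²) = 6.03
|j6 + 3.3| = √(6² + 3.3²) = 6.848
|j6 + 6| = √(6² + 6²) = 8.485
|j6 + 140| = √(6² + 140²) = 140.1
|j6 + 236| = √(6² + 236²) = 236.1
|j6 + 450| = √(6² + 450²) = 450
|G(j6)| = 0.714 × 6.03 × 6.848 / (8.485 × 140.1 × 236.1 × 450) = 2.3339e-07
20 log₁₀(2.3339e-07) = -132.64 dB
∠(j6 + 0.603) = arctan(6/0.603) = 84.26°
∠(j6 + 3.3) = arctan(6/3.3) = 61.19°
∠(j6 + 6) = arctan(6/6) = 45.00°
∠(j6 + 140) = arctan(6/140) = 2.45°
∠(j6 + 236) = arctan(6/236) = 1.46°
∠(j6 + 450) = arctan(6/450) = 0.76°
∠G(j6) = 84.26° + 61.19° − (45.00° + 2.45° + 1.46° + 0.76°) = 95.78°

|G| = -132.6 dB, ∠G = 95.8°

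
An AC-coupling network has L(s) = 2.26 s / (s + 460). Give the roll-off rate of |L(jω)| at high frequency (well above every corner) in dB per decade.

0 dB/decade

With 1 zero and 1 pole, the high-frequency asymptotic slope is 20 × (1 − 1) = 0 dB/decade.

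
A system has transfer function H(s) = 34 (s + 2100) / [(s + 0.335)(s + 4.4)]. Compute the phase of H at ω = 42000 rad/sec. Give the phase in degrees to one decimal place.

-92.9°

∠(j42000 + 2100) = arctan(42000/2100) = 87.14°
∠(j42000 + 0.335) = arctan(42000/0.335) = 90.00°
∠(j42000 + 4.4) = arctan(42000/4.4) = 89.99°
∠H(j42000) = 87.14° − (90.00° + 89.99°) = -92.86°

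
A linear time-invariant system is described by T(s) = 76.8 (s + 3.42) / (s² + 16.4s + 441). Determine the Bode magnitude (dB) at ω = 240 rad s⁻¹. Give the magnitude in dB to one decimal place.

-9.8 dB

|j240 + 3.42| = √(240² + 3.42²) = 240
|(j240)² + 16.4(j240) + 441| = |-57159 + j3936| = 5.729e+04
|T(j240)| = 76.8 × 240 / 5.729e+04 = 0.32174
20 log₁₀(0.32174) = -9.85 dB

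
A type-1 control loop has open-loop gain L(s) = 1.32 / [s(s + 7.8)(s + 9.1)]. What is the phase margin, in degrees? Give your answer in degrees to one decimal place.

Gain crossover: |L(jω)| = 1 at ω ≈ 0.0186 rad s⁻¹.
∠L(j0.0186) = −90° − arctan(0.0186/7.8) − arctan(0.0186/9.1) ≈ -90.25°
PM = 180° + (-90.25°) = 89.75°

89.7°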